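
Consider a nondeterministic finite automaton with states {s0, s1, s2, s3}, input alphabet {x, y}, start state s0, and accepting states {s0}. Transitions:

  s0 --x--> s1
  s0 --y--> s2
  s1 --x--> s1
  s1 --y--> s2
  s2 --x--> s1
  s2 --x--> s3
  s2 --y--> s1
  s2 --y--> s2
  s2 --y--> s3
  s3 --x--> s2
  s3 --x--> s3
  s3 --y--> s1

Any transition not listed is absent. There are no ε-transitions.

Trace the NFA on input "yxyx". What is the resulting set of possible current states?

Start in {s0}.
Read 'y': s0→{s2}; now {s2}.
Read 'x': s2→{s1, s3}; now {s1, s3}.
Read 'y': s1→{s2}, s3→{s1}; now {s1, s2}.
Read 'x': s1→{s1}, s2→{s1, s3}; now {s1, s3}.

{s1, s3}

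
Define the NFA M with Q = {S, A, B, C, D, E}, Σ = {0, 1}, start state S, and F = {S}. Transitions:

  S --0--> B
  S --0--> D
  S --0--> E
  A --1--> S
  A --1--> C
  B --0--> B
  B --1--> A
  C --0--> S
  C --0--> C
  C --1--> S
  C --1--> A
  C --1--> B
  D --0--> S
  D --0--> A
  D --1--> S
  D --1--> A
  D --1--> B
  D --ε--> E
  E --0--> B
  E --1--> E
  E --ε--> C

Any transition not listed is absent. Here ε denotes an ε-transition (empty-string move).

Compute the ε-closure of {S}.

{S}

Begin with {S}.
No ε-moves leave this set, so the closure equals the set itself.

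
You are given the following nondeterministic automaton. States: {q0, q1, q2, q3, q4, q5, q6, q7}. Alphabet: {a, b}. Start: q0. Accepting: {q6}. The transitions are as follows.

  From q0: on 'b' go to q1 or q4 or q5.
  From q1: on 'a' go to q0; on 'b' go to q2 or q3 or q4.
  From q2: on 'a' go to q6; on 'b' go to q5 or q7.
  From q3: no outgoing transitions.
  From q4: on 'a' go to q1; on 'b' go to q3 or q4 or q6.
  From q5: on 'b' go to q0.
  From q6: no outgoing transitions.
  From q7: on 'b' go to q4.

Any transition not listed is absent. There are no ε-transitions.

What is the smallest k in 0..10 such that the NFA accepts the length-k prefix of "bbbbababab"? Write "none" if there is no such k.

2

Start in {q0}.
Read 'b': {q0} → {q1, q4, q5}.
Read 'b': {q1, q4, q5} → {q0, q2, q3, q4, q6}.
None of the earlier sets intersect F, but {q0, q2, q3, q4, q6} does.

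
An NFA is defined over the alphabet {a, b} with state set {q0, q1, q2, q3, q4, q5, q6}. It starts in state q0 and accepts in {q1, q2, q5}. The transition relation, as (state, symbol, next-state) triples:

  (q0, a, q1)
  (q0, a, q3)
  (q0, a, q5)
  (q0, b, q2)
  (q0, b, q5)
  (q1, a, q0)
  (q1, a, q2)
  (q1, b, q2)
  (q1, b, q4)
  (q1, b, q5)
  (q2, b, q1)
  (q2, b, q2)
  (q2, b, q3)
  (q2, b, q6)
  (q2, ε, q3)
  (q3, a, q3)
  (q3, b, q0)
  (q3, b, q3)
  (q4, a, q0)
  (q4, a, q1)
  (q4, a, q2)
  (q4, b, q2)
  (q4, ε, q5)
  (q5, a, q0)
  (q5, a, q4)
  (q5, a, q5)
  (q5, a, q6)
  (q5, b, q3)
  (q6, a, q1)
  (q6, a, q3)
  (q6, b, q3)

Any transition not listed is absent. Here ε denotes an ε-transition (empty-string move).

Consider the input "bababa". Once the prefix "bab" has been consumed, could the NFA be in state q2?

Yes

Start in {q0}.
Read 'b': {q0} → {q2, q3, q5}.
Read 'a': {q2, q3, q5} → {q0, q3, q4, q5, q6}.
Read 'b': {q0, q3, q4, q5, q6} → {q0, q2, q3, q5}.
State q2 is in {q0, q2, q3, q5}.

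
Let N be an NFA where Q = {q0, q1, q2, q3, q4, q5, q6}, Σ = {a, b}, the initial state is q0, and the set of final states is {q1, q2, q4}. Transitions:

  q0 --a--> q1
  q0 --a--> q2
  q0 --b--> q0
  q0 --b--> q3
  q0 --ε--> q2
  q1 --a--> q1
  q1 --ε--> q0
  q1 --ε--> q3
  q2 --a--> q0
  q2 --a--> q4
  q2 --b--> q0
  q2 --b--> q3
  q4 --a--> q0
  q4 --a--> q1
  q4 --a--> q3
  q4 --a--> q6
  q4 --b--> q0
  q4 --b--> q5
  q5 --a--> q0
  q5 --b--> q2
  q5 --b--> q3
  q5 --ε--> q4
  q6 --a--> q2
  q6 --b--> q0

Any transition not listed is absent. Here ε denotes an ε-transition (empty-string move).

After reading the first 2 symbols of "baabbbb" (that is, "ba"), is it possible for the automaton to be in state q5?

No

Start: ε-closure({q0}) = {q0, q2}.
Read 'b': q0→{q0, q3}, q2→{q0, q3}; union {q0, q3}; ε-closure = {q0, q2, q3}.
Read 'a': q0→{q1, q2}, q2→{q0, q4}, q3→∅; union {q0, q1, q2, q4}; ε-closure = {q0, q1, q2, q3, q4}.
State q5 is not in {q0, q1, q2, q3, q4}.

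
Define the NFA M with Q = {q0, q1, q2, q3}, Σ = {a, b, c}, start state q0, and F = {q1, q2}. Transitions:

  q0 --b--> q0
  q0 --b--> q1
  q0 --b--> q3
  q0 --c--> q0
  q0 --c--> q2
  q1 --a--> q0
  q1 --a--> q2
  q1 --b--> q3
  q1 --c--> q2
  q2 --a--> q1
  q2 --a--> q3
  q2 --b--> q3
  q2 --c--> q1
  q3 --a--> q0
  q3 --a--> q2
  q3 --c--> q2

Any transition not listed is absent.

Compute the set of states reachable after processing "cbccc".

Start in {q0}.
Read 'c': q0→{q0, q2}; now {q0, q2}.
Read 'b': q0→{q0, q1, q3}, q2→{q3}; now {q0, q1, q3}.
Read 'c': q0→{q0, q2}, q1→{q2}, q3→{q2}; now {q0, q2}.
Read 'c': q0→{q0, q2}, q2→{q1}; now {q0, q1, q2}.
Read 'c': q0→{q0, q2}, q1→{q2}, q2→{q1}; now {q0, q1, q2}.

{q0, q1, q2}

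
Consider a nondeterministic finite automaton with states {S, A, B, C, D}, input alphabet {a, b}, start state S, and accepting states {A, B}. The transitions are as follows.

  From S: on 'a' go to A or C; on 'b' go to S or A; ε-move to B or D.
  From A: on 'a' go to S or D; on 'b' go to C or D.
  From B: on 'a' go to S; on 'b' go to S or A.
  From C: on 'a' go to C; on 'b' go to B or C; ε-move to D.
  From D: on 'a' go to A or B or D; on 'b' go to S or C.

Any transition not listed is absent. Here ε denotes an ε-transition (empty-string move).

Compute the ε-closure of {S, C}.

{S, B, C, D}

Begin with {S, C}.
ε-move S → B; add B.
ε-move S → D; add D.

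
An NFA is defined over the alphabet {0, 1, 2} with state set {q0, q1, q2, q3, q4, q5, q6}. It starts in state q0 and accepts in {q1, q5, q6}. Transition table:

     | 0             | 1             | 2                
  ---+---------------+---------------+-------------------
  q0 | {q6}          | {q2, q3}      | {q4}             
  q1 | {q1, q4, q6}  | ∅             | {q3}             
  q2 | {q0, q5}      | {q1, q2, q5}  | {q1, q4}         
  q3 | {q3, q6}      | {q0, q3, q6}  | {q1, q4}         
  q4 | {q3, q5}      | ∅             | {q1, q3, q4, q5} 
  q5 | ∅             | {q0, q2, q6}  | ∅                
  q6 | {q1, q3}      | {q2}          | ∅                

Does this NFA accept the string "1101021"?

Yes

Start in {q0}.
Read '1': {q0} → {q2, q3}.
Read '1': {q2, q3} → {q0, q1, q2, q3, q5, q6}.
Read '0': {q0, q1, q2, q3, q5, q6} → {q0, q1, q3, q4, q5, q6}.
Read '1': {q0, q1, q3, q4, q5, q6} → {q0, q2, q3, q6}.
Read '0': {q0, q2, q3, q6} → {q0, q1, q3, q5, q6}.
Read '2': {q0, q1, q3, q5, q6} → {q1, q3, q4}.
Read '1': {q1, q3, q4} → {q0, q3, q6}.
The final set {q0, q3, q6} contains the accepting state q6.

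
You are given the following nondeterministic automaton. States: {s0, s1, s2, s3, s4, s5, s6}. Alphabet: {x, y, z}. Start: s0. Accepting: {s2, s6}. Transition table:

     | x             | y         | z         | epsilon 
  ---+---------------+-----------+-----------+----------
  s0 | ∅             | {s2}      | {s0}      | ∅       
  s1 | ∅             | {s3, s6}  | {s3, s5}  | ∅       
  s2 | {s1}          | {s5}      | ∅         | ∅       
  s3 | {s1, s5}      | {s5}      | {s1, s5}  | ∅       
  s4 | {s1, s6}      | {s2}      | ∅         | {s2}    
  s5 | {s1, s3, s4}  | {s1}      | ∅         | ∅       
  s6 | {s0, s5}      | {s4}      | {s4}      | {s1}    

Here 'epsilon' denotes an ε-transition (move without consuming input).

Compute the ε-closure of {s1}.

{s1}

Begin with {s1}.
No ε-moves leave this set, so the closure equals the set itself.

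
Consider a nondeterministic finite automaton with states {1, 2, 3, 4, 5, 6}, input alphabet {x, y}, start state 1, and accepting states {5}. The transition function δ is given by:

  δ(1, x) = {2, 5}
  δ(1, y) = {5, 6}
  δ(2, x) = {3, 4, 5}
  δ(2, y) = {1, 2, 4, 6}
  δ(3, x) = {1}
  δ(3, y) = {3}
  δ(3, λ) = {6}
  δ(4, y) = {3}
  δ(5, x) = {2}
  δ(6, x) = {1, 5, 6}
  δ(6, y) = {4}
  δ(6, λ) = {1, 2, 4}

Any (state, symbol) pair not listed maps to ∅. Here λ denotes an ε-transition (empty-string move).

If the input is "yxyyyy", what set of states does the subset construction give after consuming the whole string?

{1, 2, 3, 4, 5, 6}

Start in {1}.
Read 'y': 1→{5, 6}; union {5, 6}; ε-closure = {1, 2, 4, 5, 6}.
Read 'x': 1→{2, 5}, 2→{3, 4, 5}, 4→∅, 5→{2}, 6→{1, 5, 6}; now {1, 2, 3, 4, 5, 6}.
Read 'y': 1→{5, 6}, 2→{1, 2, 4, 6}, 3→{3}, 4→{3}, 5→∅, 6→{4}; now {1, 2, 3, 4, 5, 6}.
Read 'y': 1→{5, 6}, 2→{1, 2, 4, 6}, 3→{3}, 4→{3}, 5→∅, 6→{4}; now {1, 2, 3, 4, 5, 6}.
Read 'y': 1→{5, 6}, 2→{1, 2, 4, 6}, 3→{3}, 4→{3}, 5→∅, 6→{4}; now {1, 2, 3, 4, 5, 6}.
Read 'y': 1→{5, 6}, 2→{1, 2, 4, 6}, 3→{3}, 4→{3}, 5→∅, 6→{4}; now {1, 2, 3, 4, 5, 6}.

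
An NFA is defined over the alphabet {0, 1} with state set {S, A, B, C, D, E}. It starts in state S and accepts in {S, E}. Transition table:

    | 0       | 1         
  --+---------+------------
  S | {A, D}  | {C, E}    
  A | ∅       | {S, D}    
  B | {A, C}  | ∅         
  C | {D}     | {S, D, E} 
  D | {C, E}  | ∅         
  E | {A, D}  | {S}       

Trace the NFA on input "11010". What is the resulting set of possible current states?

{A, C, D, E}

Start in {S}.
Read '1': S→{C, E}; now {C, E}.
Read '1': C→{S, D, E}, E→{S}; now {S, D, E}.
Read '0': S→{A, D}, D→{C, E}, E→{A, D}; now {A, C, D, E}.
Read '1': A→{S, D}, C→{S, D, E}, D→∅, E→{S}; now {S, D, E}.
Read '0': S→{A, D}, D→{C, E}, E→{A, D}; now {A, C, D, E}.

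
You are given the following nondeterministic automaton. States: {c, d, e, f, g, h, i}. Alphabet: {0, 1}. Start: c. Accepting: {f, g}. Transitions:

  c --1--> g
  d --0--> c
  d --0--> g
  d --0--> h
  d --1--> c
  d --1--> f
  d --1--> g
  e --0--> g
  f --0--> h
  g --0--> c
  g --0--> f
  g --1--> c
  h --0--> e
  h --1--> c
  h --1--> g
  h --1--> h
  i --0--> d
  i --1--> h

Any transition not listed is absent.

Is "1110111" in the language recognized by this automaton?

Yes

Start in {c}.
Read '1': c→{g}; now {g}.
Read '1': g→{c}; now {c}.
Read '1': c→{g}; now {g}.
Read '0': g→{c, f}; now {c, f}.
Read '1': c→{g}, f→∅; now {g}.
Read '1': g→{c}; now {c}.
Read '1': c→{g}; now {g}.
The final set {g} contains the accepting state g.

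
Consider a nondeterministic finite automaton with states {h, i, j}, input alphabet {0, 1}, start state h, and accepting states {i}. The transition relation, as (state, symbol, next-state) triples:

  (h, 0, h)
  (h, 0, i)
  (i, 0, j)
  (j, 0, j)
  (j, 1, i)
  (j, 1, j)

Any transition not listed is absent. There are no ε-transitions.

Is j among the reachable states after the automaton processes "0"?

Start in {h}.
Read '0': h→{h, i}; now {h, i}.
State j is not in {h, i}.

No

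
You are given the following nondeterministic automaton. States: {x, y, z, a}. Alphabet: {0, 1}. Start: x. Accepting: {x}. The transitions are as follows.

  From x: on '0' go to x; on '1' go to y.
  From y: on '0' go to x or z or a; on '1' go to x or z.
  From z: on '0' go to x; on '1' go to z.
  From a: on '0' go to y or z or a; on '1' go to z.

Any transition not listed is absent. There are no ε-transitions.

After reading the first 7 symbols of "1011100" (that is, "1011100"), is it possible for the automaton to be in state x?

Yes

Start in {x}.
Read '1': x→{y}; now {y}.
Read '0': y→{x, z, a}; now {x, z, a}.
Read '1': x→{y}, z→{z}, a→{z}; now {y, z}.
Read '1': y→{x, z}, z→{z}; now {x, z}.
Read '1': x→{y}, z→{z}; now {y, z}.
Read '0': y→{x, z, a}, z→{x}; now {x, z, a}.
Read '0': x→{x}, z→{x}, a→{y, z, a}; now {x, y, z, a}.
State x is in {x, y, z, a}.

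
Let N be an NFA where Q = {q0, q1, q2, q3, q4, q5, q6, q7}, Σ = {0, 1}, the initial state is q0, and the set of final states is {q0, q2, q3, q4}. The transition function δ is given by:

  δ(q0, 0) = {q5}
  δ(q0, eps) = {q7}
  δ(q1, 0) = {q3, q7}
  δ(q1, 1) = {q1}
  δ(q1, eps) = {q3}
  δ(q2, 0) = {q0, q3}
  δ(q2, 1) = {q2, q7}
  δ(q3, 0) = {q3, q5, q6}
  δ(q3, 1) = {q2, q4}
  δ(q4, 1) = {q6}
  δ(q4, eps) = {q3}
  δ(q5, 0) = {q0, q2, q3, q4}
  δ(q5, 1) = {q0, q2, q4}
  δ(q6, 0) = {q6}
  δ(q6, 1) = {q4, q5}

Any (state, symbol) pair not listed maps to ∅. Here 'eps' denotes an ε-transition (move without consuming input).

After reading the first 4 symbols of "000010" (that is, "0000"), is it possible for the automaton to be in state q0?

Yes

Start: ε-closure({q0}) = {q0, q7}.
Read '0': {q0, q7} → {q5}.
Read '0': {q5} → {q0, q2, q3, q4, q7}.
Read '0': {q0, q2, q3, q4, q7} → {q0, q3, q5, q6, q7}.
Read '0': {q0, q3, q5, q6, q7} → {q0, q2, q3, q4, q5, q6, q7}.
State q0 is in {q0, q2, q3, q4, q5, q6, q7}.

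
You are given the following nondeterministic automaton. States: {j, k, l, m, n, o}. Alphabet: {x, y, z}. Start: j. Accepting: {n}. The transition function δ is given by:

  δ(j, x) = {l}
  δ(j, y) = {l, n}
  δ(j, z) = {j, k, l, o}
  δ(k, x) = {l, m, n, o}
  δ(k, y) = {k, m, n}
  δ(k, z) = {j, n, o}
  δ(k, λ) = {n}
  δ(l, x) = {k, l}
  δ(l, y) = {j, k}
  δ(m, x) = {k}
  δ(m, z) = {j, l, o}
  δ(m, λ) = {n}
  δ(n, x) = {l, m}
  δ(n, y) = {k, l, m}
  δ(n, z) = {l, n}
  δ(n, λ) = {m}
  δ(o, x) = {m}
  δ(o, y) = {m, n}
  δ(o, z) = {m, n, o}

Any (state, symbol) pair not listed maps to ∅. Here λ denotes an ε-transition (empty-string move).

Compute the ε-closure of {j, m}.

{j, m, n}

Begin with {j, m}.
ε-move m → n; add n.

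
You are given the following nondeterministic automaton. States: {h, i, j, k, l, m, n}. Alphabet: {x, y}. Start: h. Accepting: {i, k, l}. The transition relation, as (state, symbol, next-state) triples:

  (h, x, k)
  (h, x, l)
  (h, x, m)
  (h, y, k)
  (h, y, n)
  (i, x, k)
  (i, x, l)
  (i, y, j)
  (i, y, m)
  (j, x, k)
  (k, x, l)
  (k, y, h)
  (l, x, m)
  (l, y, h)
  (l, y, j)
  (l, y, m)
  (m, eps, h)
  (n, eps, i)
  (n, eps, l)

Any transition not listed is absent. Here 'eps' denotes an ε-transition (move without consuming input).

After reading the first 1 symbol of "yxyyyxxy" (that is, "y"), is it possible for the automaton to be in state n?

Start in {h}.
Read 'y': h→{k, n}; union {k, n}; ε-closure = {i, k, l, n}.
State n is in {i, k, l, n}.

Yes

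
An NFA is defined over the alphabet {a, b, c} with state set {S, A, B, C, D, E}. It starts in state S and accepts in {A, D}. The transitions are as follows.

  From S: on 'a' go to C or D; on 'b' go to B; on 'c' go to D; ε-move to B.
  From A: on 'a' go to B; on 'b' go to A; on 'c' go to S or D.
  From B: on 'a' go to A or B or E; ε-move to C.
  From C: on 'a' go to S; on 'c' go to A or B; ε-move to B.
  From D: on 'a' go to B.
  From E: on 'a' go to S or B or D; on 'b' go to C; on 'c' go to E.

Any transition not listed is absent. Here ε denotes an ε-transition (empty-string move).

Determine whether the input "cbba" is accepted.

No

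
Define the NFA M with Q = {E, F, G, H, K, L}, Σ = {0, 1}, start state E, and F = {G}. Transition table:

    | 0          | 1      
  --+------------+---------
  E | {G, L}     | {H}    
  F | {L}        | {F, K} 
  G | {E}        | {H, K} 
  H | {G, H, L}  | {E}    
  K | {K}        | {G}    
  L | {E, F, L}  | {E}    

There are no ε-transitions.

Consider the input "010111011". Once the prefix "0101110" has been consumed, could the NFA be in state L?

Start in {E}.
Read '0': {E} → {G, L}.
Read '1': {G, L} → {E, H, K}.
Read '0': {E, H, K} → {G, H, K, L}.
Read '1': {G, H, K, L} → {E, G, H, K}.
Read '1': {E, G, H, K} → {E, G, H, K}.
Read '1': {E, G, H, K} → {E, G, H, K}.
Read '0': {E, G, H, K} → {E, G, H, K, L}.
State L is in {E, G, H, K, L}.

Yes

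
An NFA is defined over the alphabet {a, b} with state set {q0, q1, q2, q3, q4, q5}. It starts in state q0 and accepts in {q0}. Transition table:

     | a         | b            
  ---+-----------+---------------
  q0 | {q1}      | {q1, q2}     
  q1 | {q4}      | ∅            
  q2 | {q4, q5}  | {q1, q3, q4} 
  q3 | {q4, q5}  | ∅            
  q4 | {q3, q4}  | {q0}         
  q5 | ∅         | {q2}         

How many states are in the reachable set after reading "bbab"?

2

Start in {q0}.
Read 'b': q0→{q1, q2}; now {q1, q2}.
Read 'b': q1→∅, q2→{q1, q3, q4}; now {q1, q3, q4}.
Read 'a': q1→{q4}, q3→{q4, q5}, q4→{q3, q4}; now {q3, q4, q5}.
Read 'b': q3→∅, q4→{q0}, q5→{q2}; now {q0, q2}.
That set has 2 states.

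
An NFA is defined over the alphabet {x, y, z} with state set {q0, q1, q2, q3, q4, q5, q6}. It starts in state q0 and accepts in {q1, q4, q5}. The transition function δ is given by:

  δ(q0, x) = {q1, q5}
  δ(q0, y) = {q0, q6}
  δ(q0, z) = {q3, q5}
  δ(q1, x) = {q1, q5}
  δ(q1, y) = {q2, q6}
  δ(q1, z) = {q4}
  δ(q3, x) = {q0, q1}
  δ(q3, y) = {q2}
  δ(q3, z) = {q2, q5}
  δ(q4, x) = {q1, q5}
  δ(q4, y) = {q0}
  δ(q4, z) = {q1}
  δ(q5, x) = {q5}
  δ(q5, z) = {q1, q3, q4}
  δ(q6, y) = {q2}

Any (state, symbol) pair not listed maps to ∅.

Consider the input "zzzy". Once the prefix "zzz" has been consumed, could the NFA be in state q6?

No

Start in {q0}.
Read 'z': {q0} → {q3, q5}.
Read 'z': {q3, q5} → {q1, q2, q3, q4, q5}.
Read 'z': {q1, q2, q3, q4, q5} → {q1, q2, q3, q4, q5}.
State q6 is not in {q1, q2, q3, q4, q5}.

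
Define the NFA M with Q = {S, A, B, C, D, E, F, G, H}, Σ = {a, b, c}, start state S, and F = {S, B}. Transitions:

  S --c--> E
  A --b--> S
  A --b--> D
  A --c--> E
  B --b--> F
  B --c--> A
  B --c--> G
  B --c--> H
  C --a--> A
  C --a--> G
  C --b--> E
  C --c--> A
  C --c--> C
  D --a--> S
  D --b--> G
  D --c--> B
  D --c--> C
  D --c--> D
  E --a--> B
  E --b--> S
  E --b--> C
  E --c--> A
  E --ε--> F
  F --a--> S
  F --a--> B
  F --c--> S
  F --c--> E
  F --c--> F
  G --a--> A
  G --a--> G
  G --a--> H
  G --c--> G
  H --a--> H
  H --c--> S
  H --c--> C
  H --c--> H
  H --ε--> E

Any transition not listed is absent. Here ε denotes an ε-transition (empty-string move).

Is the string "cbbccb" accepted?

Yes

Start in {S}.
Read 'c': {S} → {E, F}.
Read 'b': {E, F} → {S, C}.
Read 'b': {S, C} → {E, F}.
Read 'c': {E, F} → {S, A, E, F}.
Read 'c': {S, A, E, F} → {S, A, E, F}.
Read 'b': {S, A, E, F} → {S, C, D}.
The final set {S, C, D} contains the accepting state S.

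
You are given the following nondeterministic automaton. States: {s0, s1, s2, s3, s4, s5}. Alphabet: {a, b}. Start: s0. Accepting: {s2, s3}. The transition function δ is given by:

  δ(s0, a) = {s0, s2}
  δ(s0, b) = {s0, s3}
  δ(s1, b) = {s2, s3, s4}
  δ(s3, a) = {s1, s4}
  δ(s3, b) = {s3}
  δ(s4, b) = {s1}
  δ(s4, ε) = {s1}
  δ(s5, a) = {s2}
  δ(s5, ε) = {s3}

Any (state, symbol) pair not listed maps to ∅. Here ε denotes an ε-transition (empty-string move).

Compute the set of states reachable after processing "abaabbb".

Start in {s0}.
Read 'a': s0→{s0, s2}; now {s0, s2}.
Read 'b': s0→{s0, s3}, s2→∅; now {s0, s3}.
Read 'a': s0→{s0, s2}, s3→{s1, s4}; now {s0, s1, s2, s4}.
Read 'a': s0→{s0, s2}, s1→∅, s2→∅, s4→∅; now {s0, s2}.
Read 'b': s0→{s0, s3}, s2→∅; now {s0, s3}.
Read 'b': s0→{s0, s3}, s3→{s3}; now {s0, s3}.
Read 'b': s0→{s0, s3}, s3→{s3}; now {s0, s3}.

{s0, s3}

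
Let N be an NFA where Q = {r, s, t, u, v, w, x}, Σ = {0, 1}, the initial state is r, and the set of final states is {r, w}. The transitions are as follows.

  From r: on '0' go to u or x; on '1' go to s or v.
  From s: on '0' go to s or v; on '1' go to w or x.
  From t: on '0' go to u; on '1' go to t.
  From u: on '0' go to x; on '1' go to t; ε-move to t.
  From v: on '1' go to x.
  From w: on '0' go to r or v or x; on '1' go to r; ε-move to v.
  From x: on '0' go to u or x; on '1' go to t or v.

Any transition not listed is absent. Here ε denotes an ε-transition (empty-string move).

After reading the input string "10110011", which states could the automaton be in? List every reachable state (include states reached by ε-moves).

{t, x}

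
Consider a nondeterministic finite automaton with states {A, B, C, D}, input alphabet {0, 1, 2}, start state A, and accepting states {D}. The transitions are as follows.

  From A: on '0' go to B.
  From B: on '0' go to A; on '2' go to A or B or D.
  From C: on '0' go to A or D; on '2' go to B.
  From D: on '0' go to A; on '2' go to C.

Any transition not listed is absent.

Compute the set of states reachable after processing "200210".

∅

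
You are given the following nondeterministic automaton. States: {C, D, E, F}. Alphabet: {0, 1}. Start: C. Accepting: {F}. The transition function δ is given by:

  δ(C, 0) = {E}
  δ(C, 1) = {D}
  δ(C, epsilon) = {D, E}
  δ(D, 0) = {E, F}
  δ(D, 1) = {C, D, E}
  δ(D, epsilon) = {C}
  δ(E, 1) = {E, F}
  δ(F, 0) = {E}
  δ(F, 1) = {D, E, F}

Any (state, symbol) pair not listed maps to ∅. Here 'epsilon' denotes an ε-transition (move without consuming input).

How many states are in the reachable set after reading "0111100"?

Start: ε-closure({C}) = {C, D, E}.
Read '0': {C, D, E} → {E, F}.
Read '1': {E, F} → {C, D, E, F}.
Read '1': {C, D, E, F} → {C, D, E, F}.
Read '1': {C, D, E, F} → {C, D, E, F}.
Read '1': {C, D, E, F} → {C, D, E, F}.
Read '0': {C, D, E, F} → {E, F}.
Read '0': {E, F} → {E}.
That set has 1 state.

1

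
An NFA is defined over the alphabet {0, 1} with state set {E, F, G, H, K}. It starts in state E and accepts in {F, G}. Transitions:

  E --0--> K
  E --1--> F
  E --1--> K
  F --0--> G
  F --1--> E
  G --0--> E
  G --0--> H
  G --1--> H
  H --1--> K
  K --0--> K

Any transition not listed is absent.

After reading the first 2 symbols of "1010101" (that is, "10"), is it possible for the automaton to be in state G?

Start in {E}.
Read '1': E→{F, K}; now {F, K}.
Read '0': F→{G}, K→{K}; now {G, K}.
State G is in {G, K}.

Yes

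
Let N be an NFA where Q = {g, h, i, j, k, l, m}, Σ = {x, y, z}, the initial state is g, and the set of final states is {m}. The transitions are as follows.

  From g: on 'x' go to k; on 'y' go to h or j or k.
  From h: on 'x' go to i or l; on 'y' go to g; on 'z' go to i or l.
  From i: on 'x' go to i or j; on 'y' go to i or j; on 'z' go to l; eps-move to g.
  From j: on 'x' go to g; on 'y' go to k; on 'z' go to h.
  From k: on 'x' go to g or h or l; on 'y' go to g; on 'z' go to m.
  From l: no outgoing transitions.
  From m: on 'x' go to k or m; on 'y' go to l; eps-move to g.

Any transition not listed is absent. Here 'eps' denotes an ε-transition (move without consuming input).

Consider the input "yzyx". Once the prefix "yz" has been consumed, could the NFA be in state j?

Start in {g}.
Read 'y': g→{h, j, k}; now {h, j, k}.
Read 'z': h→{i, l}, j→{h}, k→{m}; union {h, i, l, m}; ε-closure = {g, h, i, l, m}.
State j is not in {g, h, i, l, m}.

No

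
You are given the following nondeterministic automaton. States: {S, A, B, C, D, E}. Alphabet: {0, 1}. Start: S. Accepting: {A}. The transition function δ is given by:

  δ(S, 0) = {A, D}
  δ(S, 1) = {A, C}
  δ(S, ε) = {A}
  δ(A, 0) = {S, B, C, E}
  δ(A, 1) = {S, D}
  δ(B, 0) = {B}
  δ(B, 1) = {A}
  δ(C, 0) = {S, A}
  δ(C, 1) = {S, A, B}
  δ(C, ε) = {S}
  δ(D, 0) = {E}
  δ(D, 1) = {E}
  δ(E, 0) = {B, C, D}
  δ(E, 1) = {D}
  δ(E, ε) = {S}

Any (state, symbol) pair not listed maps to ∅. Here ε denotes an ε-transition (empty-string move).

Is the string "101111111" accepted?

Yes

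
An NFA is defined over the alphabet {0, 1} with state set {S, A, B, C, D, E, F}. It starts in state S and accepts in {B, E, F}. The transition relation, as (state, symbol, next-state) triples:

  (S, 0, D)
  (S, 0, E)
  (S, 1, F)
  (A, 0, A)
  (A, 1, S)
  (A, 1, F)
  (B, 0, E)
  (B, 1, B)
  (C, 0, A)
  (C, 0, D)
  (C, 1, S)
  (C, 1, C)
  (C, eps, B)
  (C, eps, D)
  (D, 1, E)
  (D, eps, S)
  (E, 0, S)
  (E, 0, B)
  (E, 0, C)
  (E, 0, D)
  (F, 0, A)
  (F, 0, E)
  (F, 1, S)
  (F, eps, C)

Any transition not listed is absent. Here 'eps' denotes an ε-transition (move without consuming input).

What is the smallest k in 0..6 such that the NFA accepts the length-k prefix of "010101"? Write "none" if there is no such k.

1

Start in {S}.
Read '0': {S} → {S, D, E}.
None of the earlier sets intersect F, but {S, D, E} does.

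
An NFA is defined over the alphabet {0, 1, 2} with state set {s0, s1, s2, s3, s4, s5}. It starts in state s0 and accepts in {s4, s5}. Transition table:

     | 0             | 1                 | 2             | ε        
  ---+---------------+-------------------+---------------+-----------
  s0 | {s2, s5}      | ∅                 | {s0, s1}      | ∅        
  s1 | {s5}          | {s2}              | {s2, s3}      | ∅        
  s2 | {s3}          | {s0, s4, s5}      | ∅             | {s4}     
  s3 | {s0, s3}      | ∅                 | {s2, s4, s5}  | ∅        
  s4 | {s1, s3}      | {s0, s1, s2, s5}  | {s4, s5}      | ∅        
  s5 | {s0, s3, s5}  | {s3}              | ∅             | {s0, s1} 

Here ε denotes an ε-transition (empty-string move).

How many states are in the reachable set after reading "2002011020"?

Start in {s0}.
Read '2': {s0} → {s0, s1}.
Read '0': {s0, s1} → {s0, s1, s2, s4, s5}.
Read '0': {s0, s1, s2, s4, s5} → {s0, s1, s2, s3, s4, s5}.
Read '2': {s0, s1, s2, s3, s4, s5} → {s0, s1, s2, s3, s4, s5}.
Read '0': {s0, s1, s2, s3, s4, s5} → {s0, s1, s2, s3, s4, s5}.
Read '1': {s0, s1, s2, s3, s4, s5} → {s0, s1, s2, s3, s4, s5}.
Read '1': {s0, s1, s2, s3, s4, s5} → {s0, s1, s2, s3, s4, s5}.
Read '0': {s0, s1, s2, s3, s4, s5} → {s0, s1, s2, s3, s4, s5}.
Read '2': {s0, s1, s2, s3, s4, s5} → {s0, s1, s2, s3, s4, s5}.
Read '0': {s0, s1, s2, s3, s4, s5} → {s0, s1, s2, s3, s4, s5}.
That set has 6 states.

6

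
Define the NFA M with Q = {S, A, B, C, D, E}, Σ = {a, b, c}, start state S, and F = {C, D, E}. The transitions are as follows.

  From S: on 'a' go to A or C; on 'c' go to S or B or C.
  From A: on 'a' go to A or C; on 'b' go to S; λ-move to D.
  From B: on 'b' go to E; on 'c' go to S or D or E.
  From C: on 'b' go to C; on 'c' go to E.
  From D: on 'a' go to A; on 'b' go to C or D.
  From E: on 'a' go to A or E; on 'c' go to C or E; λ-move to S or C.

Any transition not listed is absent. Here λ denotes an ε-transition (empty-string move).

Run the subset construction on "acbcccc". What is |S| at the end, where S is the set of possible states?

5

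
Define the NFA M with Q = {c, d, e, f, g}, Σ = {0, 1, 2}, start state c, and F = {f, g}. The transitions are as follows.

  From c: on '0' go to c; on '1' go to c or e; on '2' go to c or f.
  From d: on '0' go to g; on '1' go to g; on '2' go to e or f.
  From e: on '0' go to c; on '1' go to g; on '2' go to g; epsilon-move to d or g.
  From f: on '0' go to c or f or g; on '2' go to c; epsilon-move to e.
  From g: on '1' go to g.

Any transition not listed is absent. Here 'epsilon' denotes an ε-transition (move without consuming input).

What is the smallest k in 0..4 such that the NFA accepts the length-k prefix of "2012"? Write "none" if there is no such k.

Start in {c}.
Read '2': c→{c, f}; union {c, f}; ε-closure = {c, d, e, f, g}.
None of the earlier sets intersect F, but {c, d, e, f, g} does.

1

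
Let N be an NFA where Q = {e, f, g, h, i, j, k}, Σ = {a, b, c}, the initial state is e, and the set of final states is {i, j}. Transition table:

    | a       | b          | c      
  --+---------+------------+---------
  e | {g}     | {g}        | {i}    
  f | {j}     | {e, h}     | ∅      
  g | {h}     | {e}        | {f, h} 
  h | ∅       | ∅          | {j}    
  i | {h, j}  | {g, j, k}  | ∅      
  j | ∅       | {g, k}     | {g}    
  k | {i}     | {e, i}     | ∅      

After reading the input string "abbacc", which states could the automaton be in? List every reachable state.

Start in {e}.
Read 'a': {e} → {g}.
Read 'b': {g} → {e}.
Read 'b': {e} → {g}.
Read 'a': {g} → {h}.
Read 'c': {h} → {j}.
Read 'c': {j} → {g}.

{g}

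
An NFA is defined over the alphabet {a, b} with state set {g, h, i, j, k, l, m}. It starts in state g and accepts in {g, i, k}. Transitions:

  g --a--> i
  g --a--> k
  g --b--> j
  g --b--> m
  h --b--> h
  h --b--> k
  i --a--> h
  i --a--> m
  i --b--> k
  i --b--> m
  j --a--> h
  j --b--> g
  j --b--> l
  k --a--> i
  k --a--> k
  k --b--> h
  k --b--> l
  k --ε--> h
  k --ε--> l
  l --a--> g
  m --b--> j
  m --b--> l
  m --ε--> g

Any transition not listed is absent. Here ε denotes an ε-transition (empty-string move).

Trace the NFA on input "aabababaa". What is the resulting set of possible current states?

Start in {g}.
Read 'a': g→{i, k}; union {i, k}; ε-closure = {h, i, k, l}.
Read 'a': h→∅, i→{h, m}, k→{i, k}, l→{g}; union {g, h, i, k, m}; ε-closure = {g, h, i, k, l, m}.
Read 'b': g→{j, m}, h→{h, k}, i→{k, m}, k→{h, l}, l→∅, m→{j, l}; union {h, j, k, l, m}; ε-closure = {g, h, j, k, l, m}.
Read 'a': g→{i, k}, h→∅, j→{h}, k→{i, k}, l→{g}, m→∅; union {g, h, i, k}; ε-closure = {g, h, i, k, l}.
Read 'b': g→{j, m}, h→{h, k}, i→{k, m}, k→{h, l}, l→∅; union {h, j, k, l, m}; ε-closure = {g, h, j, k, l, m}.
Read 'a': g→{i, k}, h→∅, j→{h}, k→{i, k}, l→{g}, m→∅; union {g, h, i, k}; ε-closure = {g, h, i, k, l}.
Read 'b': g→{j, m}, h→{h, k}, i→{k, m}, k→{h, l}, l→∅; union {h, j, k, l, m}; ε-closure = {g, h, j, k, l, m}.
Read 'a': g→{i, k}, h→∅, j→{h}, k→{i, k}, l→{g}, m→∅; union {g, h, i, k}; ε-closure = {g, h, i, k, l}.
Read 'a': g→{i, k}, h→∅, i→{h, m}, k→{i, k}, l→{g}; union {g, h, i, k, m}; ε-closure = {g, h, i, k, l, m}.

{g, h, i, k, l, m}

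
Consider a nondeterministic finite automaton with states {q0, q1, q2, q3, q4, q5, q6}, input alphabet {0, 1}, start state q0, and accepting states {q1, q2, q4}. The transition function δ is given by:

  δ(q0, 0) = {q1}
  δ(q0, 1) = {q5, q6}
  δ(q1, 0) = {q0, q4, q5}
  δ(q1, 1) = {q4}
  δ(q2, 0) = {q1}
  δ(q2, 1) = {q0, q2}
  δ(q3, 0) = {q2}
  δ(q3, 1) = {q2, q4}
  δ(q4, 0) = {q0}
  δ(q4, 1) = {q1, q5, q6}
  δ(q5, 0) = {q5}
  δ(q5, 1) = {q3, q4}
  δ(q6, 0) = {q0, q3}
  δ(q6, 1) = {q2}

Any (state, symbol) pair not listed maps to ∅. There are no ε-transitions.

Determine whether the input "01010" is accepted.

No

Start in {q0}.
Read '0': q0→{q1}; now {q1}.
Read '1': q1→{q4}; now {q4}.
Read '0': q4→{q0}; now {q0}.
Read '1': q0→{q5, q6}; now {q5, q6}.
Read '0': q5→{q5}, q6→{q0, q3}; now {q0, q3, q5}.
The final set {q0, q3, q5} contains no accepting state.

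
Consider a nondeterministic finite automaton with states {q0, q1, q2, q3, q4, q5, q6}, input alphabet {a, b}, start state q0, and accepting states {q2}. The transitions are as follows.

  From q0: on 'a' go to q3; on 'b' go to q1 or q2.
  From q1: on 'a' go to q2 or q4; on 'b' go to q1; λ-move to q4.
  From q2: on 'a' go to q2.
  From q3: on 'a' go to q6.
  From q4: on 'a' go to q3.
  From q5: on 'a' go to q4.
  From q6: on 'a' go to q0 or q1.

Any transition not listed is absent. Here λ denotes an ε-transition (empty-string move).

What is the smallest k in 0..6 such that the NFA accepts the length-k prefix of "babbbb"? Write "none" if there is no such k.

1

Start in {q0}.
Read 'b': q0→{q1, q2}; union {q1, q2}; ε-closure = {q1, q2, q4}.
None of the earlier sets intersect F, but {q1, q2, q4} does.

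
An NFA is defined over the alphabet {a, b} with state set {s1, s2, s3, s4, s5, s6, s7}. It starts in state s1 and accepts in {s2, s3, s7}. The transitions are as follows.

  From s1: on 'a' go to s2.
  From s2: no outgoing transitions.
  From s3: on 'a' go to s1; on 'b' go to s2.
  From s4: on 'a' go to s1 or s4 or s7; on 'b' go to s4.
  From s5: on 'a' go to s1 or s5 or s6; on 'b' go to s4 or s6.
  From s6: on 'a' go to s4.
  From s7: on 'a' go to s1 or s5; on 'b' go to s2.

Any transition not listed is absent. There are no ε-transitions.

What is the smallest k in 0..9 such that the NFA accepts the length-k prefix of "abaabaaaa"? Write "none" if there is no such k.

1

Start in {s1}.
Read 'a': {s1} → {s2}.
None of the earlier sets intersect F, but {s2} does.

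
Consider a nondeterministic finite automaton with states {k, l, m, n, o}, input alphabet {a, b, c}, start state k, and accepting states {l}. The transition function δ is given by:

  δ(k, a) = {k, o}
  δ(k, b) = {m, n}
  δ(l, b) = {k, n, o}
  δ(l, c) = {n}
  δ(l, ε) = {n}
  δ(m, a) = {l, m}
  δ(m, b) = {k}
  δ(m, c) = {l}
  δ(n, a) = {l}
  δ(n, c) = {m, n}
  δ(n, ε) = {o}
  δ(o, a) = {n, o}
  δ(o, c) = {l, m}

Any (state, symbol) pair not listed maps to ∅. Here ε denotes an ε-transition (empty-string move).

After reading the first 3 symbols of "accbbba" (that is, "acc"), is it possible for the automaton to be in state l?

Start in {k}.
Read 'a': {k} → {k, o}.
Read 'c': {k, o} → {l, m, n, o}.
Read 'c': {l, m, n, o} → {l, m, n, o}.
State l is in {l, m, n, o}.

Yes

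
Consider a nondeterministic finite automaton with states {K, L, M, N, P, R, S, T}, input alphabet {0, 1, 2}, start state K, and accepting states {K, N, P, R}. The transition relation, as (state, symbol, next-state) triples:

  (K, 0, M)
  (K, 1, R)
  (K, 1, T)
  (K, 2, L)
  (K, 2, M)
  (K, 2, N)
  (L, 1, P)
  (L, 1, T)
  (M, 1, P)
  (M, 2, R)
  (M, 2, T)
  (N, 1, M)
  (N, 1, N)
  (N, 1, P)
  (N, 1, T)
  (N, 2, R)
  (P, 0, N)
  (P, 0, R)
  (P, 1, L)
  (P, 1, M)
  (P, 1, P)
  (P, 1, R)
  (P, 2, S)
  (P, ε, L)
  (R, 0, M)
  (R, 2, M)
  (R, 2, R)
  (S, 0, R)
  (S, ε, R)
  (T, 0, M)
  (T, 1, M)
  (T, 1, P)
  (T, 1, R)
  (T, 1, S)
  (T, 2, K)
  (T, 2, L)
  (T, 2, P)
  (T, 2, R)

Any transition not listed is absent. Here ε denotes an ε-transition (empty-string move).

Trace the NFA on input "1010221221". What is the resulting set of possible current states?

{L, M, P, R, S, T}

Start in {K}.
Read '1': K→{R, T}; now {R, T}.
Read '0': R→{M}, T→{M}; now {M}.
Read '1': M→{P}; union {P}; ε-closure = {L, P}.
Read '0': L→∅, P→{N, R}; now {N, R}.
Read '2': N→{R}, R→{M, R}; now {M, R}.
Read '2': M→{R, T}, R→{M, R}; now {M, R, T}.
Read '1': M→{P}, R→∅, T→{M, P, R, S}; union {M, P, R, S}; ε-closure = {L, M, P, R, S}.
Read '2': L→∅, M→{R, T}, P→{S}, R→{M, R}, S→∅; now {M, R, S, T}.
Read '2': M→{R, T}, R→{M, R}, S→∅, T→{K, L, P, R}; now {K, L, M, P, R, T}.
Read '1': K→{R, T}, L→{P, T}, M→{P}, P→{L, M, P, R}, R→∅, T→{M, P, R, S}; now {L, M, P, R, S, T}.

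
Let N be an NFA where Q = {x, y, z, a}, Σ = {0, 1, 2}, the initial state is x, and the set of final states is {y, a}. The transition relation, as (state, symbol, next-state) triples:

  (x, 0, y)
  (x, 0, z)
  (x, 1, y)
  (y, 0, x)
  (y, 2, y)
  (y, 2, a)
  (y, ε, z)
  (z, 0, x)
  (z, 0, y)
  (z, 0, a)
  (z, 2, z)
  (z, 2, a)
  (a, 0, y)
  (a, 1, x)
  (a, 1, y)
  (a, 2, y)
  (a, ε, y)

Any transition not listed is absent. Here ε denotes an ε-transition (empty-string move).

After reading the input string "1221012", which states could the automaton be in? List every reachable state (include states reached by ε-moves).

{y, z, a}

Start in {x}.
Read '1': x→{y}; union {y}; ε-closure = {y, z}.
Read '2': y→{y, a}, z→{z, a}; now {y, z, a}.
Read '2': y→{y, a}, z→{z, a}, a→{y}; now {y, z, a}.
Read '1': y→∅, z→∅, a→{x, y}; union {x, y}; ε-closure = {x, y, z}.
Read '0': x→{y, z}, y→{x}, z→{x, y, a}; now {x, y, z, a}.
Read '1': x→{y}, y→∅, z→∅, a→{x, y}; union {x, y}; ε-closure = {x, y, z}.
Read '2': x→∅, y→{y, a}, z→{z, a}; now {y, z, a}.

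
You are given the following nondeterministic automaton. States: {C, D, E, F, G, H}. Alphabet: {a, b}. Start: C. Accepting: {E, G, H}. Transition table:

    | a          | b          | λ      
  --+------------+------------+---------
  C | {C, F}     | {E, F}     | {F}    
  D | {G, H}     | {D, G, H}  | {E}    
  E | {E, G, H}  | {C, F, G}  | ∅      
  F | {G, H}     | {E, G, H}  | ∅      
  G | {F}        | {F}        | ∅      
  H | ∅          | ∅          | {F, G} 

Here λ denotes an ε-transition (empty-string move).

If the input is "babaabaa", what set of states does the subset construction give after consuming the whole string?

{C, E, F, G, H}

Start: ε-closure({C}) = {C, F}.
Read 'b': {C, F} → {E, F, G, H}.
Read 'a': {E, F, G, H} → {E, F, G, H}.
Read 'b': {E, F, G, H} → {C, E, F, G, H}.
Read 'a': {C, E, F, G, H} → {C, E, F, G, H}.
Read 'a': {C, E, F, G, H} → {C, E, F, G, H}.
Read 'b': {C, E, F, G, H} → {C, E, F, G, H}.
Read 'a': {C, E, F, G, H} → {C, E, F, G, H}.
Read 'a': {C, E, F, G, H} → {C, E, F, G, H}.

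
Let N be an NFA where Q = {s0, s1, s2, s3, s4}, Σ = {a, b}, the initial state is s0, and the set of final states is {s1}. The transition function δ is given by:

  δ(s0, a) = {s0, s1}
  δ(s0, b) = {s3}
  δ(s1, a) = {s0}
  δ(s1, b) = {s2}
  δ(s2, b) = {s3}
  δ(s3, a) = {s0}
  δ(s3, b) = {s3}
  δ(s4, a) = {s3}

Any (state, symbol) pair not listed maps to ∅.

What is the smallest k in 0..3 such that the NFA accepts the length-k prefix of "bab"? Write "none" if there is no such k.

none

Start in {s0}.
Read 'b': {s0} → {s3}.
Read 'a': {s3} → {s0}.
Read 'b': {s0} → {s3}.
No reachable set along the way intersects F.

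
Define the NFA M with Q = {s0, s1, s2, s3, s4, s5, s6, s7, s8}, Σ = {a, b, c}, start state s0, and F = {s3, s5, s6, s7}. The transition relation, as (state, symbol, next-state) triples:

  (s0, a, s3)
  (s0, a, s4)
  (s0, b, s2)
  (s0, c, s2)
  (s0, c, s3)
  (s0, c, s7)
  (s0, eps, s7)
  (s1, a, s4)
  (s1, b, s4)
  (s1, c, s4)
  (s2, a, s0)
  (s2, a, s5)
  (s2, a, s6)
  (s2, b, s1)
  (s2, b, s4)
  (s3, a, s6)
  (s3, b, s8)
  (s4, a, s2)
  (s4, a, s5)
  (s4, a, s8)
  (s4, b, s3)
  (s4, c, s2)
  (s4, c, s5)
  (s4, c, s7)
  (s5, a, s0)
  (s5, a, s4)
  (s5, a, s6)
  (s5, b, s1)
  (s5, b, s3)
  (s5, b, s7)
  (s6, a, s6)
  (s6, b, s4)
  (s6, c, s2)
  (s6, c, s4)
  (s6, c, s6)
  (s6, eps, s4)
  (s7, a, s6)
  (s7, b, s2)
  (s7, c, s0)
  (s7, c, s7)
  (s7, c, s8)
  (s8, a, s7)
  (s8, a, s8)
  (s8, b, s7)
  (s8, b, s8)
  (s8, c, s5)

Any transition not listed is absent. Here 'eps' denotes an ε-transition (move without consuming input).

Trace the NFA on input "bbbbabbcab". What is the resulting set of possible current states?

Start: ε-closure({s0}) = {s0, s7}.
Read 'b': s0→{s2}, s7→{s2}; now {s2}.
Read 'b': s2→{s1, s4}; now {s1, s4}.
Read 'b': s1→{s4}, s4→{s3}; now {s3, s4}.
Read 'b': s3→{s8}, s4→{s3}; now {s3, s8}.
Read 'a': s3→{s6}, s8→{s7, s8}; union {s6, s7, s8}; ε-closure = {s4, s6, s7, s8}.
Read 'b': s4→{s3}, s6→{s4}, s7→{s2}, s8→{s7, s8}; now {s2, s3, s4, s7, s8}.
Read 'b': s2→{s1, s4}, s3→{s8}, s4→{s3}, s7→{s2}, s8→{s7, s8}; now {s1, s2, s3, s4, s7, s8}.
Read 'c': s1→{s4}, s2→∅, s3→∅, s4→{s2, s5, s7}, s7→{s0, s7, s8}, s8→{s5}; now {s0, s2, s4, s5, s7, s8}.
Read 'a': s0→{s3, s4}, s2→{s0, s5, s6}, s4→{s2, s5, s8}, s5→{s0, s4, s6}, s7→{s6}, s8→{s7, s8}; now {s0, s2, s3, s4, s5, s6, s7, s8}.
Read 'b': s0→{s2}, s2→{s1, s4}, s3→{s8}, s4→{s3}, s5→{s1, s3, s7}, s6→{s4}, s7→{s2}, s8→{s7, s8}; now {s1, s2, s3, s4, s7, s8}.

{s1, s2, s3, s4, s7, s8}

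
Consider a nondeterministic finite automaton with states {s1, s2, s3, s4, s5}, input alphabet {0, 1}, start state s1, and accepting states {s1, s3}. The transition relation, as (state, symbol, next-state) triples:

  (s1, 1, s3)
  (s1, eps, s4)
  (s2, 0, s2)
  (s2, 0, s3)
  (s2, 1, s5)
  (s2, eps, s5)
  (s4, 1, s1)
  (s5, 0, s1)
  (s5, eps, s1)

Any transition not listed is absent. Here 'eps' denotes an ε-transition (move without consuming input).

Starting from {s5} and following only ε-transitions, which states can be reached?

Begin with {s5}.
ε-move s5 → s1; add s1.
ε-move s1 → s4; add s4.

{s1, s4, s5}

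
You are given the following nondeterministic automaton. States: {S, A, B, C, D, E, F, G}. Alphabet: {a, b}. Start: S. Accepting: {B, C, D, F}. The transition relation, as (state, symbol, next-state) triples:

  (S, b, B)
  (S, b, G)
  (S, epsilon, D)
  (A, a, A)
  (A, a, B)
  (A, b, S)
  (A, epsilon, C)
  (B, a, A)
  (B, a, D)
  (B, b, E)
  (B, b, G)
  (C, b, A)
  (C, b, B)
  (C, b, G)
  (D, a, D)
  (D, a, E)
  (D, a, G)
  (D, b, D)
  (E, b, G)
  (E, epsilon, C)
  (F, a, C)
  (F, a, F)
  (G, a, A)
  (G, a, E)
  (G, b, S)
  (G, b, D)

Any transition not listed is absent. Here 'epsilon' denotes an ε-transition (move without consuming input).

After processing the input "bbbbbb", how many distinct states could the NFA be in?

Start: ε-closure({S}) = {S, D}.
Read 'b': S→{B, G}, D→{D}; now {B, D, G}.
Read 'b': B→{E, G}, D→{D}, G→{S, D}; union {S, D, E, G}; ε-closure = {S, C, D, E, G}.
Read 'b': S→{B, G}, C→{A, B, G}, D→{D}, E→{G}, G→{S, D}; union {S, A, B, D, G}; ε-closure = {S, A, B, C, D, G}.
Read 'b': S→{B, G}, A→{S}, B→{E, G}, C→{A, B, G}, D→{D}, G→{S, D}; union {S, A, B, D, E, G}; ε-closure = {S, A, B, C, D, E, G}.
Read 'b': S→{B, G}, A→{S}, B→{E, G}, C→{A, B, G}, D→{D}, E→{G}, G→{S, D}; union {S, A, B, D, E, G}; ε-closure = {S, A, B, C, D, E, G}.
Read 'b': S→{B, G}, A→{S}, B→{E, G}, C→{A, B, G}, D→{D}, E→{G}, G→{S, D}; union {S, A, B, D, E, G}; ε-closure = {S, A, B, C, D, E, G}.
That set has 7 states.

7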